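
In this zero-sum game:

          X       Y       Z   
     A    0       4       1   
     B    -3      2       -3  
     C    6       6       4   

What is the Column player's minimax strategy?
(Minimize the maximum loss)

Column should play Z, value = 4

Work:
Column player minimizes Row's maximum payoff:
Column X: max payoff to Row = 6
Column Y: max payoff to Row = 6
Column Z: max payoff to Row = 4
Minimum is 4, achieved by column Z.
Minimax strategy: Z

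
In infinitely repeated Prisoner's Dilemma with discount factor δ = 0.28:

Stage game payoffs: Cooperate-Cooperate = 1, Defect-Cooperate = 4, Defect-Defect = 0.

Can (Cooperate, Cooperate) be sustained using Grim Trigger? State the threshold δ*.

δ* = 0.75; since δ = 0.28 < 0.75, cooperation cannot be sustained

Work:
For Grim Trigger:
Cooperate forever: 1/(1-δ)
Defect then punished: 4 + 0·δ/(1-δ)
Need: 1/(1-δ) ≥ 4 + 0·δ/(1-δ)
Solving: δ ≥ (T-R)/(T-P) = (4-1)/(4-0) = 0.75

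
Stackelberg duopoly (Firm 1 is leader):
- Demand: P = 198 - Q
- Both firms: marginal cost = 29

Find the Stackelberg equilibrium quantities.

q₁* (leader) = 84.5, q₂* (follower) = 42.25

Work:
Follower's reaction: q₂ = (a - c - q₁)/2
Leader substitutes: π₁ = q₁·(a - q₁ - (a-c-q₁)/2 - c)
FOC: q₁* = (198 - 29)/2 = 84.50
Then: q₂* = (198 - 29 - 84.5)/2 = 42.25
Leader has first-mover advantage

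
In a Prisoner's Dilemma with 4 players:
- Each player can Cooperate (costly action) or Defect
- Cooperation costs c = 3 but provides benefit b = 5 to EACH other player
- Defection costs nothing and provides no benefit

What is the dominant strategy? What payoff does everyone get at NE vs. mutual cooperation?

Dominant: Defect; NE payoff = 0; Coop payoff = 12

Work:
Defect dominates (saves cost c = 3, benefit to others is external)
NE: All defect → everyone gets 0
If all cooperate: each receives (3)×5 - 3 = 12
Social dilemma: 12 > 0 but NE gives 0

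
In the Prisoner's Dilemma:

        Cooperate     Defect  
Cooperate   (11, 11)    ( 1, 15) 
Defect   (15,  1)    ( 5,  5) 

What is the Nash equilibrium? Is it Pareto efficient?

(Defect, Defect) is NE; not Pareto efficient

Work:
Defect dominates Cooperate for both players:
If P2 cooperates: Defect (15) > Cooperate (11)
If P2 defects: Defect (5) > Cooperate (1)
NE: (Defect, Defect) with payoff (5, 5)
But (Cooperate, Cooperate) = (11, 11) Pareto dominates (5, 5)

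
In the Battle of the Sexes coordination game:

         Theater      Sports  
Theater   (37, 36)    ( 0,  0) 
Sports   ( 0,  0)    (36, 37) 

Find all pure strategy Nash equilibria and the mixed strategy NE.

Pure NE: (Theater, Theater) and (Sports, Sports); Mixed NE: p = 0.5068, q = 0.4932

Work:
Check pure NE:
(Theater, Theater): (37, 36) - no unilateral deviation beneficial
(Sports, Sports): (36, 37) - no unilateral deviation beneficial
Mixed NE: P1 plays Theater with p = 0.5068, P2 plays Theater with q = 0.4932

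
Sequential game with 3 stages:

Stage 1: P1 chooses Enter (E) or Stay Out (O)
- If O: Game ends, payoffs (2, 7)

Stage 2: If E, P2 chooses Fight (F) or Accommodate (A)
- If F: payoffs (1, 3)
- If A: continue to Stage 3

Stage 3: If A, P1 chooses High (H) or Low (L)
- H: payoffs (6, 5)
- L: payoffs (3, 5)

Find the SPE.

SPE: (E, A, H); Outcome (6, 5)

Work:
Stage 3: P1 chooses H (6 vs 3)
Stage 2: P2: F->3, A->5 (anticipating H). Choose A
Stage 1: P1: O->2, E->6 (anticipating A, H). Choose E
SPE path: E -> A -> H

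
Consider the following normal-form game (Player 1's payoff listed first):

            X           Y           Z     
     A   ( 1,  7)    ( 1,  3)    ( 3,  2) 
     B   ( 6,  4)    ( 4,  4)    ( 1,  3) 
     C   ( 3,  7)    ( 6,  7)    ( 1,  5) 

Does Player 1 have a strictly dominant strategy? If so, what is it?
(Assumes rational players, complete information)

No strictly dominant strategy exists for Player 1

Work:
A strategy strictly dominates another if it gives a strictly higher payoff against every opponent action. Compare each pair of P1's strategies column-by-column:
  A vs B: [1 vs 6, 1 vs 4, 3 vs 1] → A does not strictly dominate B (column X: 1 ≤ 6)
  A vs C: [1 vs 3, 1 vs 6, 3 vs 1] → A does not strictly dominate C (column X: 1 ≤ 3)
  B vs A: [6 vs 1, 4 vs 1, 1 vs 3] → B does not strictly dominate A (column Z: 1 ≤ 3)
  B vs C: [6 vs 3, 4 vs 6, 1 vs 1] → B does not strictly dominate C (column Y: 4 ≤ 6)
  C vs A: [3 vs 1, 6 vs 1, 1 vs 3] → C does not strictly dominate A (column Z: 1 ≤ 3)
  C vs B: [3 vs 6, 6 vs 4, 1 vs 1] → C does not strictly dominate B (column X: 3 ≤ 6)
No single strategy strictly dominates all others → no strictly dominant strategy.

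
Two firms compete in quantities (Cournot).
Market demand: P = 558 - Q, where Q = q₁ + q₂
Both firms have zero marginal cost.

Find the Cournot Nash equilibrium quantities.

q₁* = q₂* = 186.0; P* = 186.0

Work:
Profit: π_i = P·q_i = (a - q_i - q_j)·q_i
FOC: ∂π_i/∂q_i = a - 2q_i - q_j = 0
Reaction function: q_i = (558 - q_j)/2
Symmetry: q* = 558/3 = 186.0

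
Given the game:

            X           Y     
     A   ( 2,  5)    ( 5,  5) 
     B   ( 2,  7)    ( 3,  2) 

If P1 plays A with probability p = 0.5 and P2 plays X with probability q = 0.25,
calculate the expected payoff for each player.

E[P1] = 3.5, E[P2] = 4.125

Work:
E[P1] = p·q·π₁(A,X) + p·(1-q)·π₁(A,Y) + (1-p)·q·π₁(B,X) + (1-p)·(1-q)·π₁(B,Y)
= 0.5·0.25·2 + 0.5·0.75·5 + 0.5·0.25·2 + 0.5·0.75·3
= 3.5

E[P2] = 4.125 (similar calculation)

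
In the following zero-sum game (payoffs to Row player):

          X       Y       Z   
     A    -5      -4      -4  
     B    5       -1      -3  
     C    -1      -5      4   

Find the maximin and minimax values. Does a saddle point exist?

Maximin = -3, Minimax = -1, Saddle: False

Work:
Row minimums: [-5, -3, -5] → maximin = -3
Column maximums: [5, -1, 4] → minimax = -1
No saddle point (maximin ≠ minimax). Mixed strategy needed.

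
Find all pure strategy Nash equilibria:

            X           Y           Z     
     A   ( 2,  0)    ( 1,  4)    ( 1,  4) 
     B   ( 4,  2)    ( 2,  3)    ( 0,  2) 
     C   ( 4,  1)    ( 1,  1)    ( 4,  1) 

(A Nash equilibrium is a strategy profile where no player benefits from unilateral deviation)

Nash equilibrium: (B, Y), (C, X), (C, Z)

Work:
Best responses:
  P1 vs X: payoffs [2, 4, 4] → best response B/C (payoff 4)
  P1 vs Y: payoffs [1, 2, 1] → best response B (payoff 2)
  P1 vs Z: payoffs [1, 0, 4] → best response C (payoff 4)
  P2 vs A: payoffs [0, 4, 4] → best response Y/Z (payoff 4)
  P2 vs B: payoffs [2, 3, 2] → best response Y (payoff 3)
  P2 vs C: payoffs [1, 1, 1] → best response X/Y/Z (payoff 1)
Mutual best responses: (B,Y), (C,X), (C,Z) → Nash equilibria.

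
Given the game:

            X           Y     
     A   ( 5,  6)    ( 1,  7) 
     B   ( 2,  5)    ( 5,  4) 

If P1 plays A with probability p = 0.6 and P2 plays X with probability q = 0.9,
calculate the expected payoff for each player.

E[P1] = 3.68, E[P2] = 5.62

Work:
E[P1] = p·q·π₁(A,X) + p·(1-q)·π₁(A,Y) + (1-p)·q·π₁(B,X) + (1-p)·(1-q)·π₁(B,Y)
= 0.6·0.9·5 + 0.6·0.1·1 + 0.4·0.9·2 + 0.4·0.1·5
= 3.68

E[P2] = 5.62 (similar calculation)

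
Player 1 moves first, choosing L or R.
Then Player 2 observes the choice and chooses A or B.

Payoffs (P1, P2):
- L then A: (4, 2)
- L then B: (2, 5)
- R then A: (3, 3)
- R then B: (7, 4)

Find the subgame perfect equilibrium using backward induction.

P1 plays R, P2 plays B after L and B after R; Payoff (7, 4)

Work:
Backward induction:
After L: P2 chooses B → P1 gets 2
After R: P2 chooses B → P1 gets 7
P1 chooses R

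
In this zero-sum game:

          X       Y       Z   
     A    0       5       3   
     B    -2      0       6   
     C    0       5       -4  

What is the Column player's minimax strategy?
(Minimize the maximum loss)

Column should play X, value = 0

Work:
Column player minimizes Row's maximum payoff:
Column X: max payoff to Row = 0
Column Y: max payoff to Row = 5
Column Z: max payoff to Row = 6
Minimum is 0, achieved by column X.
Minimax strategy: X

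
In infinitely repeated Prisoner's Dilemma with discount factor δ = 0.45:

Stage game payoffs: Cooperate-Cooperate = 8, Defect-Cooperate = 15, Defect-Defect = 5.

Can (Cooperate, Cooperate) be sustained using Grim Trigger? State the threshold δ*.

δ* = 0.7; since δ = 0.45 < 0.7, cooperation cannot be sustained

Work:
For Grim Trigger:
Cooperate forever: 8/(1-δ)
Defect then punished: 15 + 5·δ/(1-δ)
Need: 8/(1-δ) ≥ 15 + 5·δ/(1-δ)
Solving: δ ≥ (T-R)/(T-P) = (15-8)/(15-5) = 0.7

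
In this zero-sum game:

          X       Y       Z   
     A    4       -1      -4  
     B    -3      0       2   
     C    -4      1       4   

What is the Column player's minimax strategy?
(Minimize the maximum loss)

Column should play Y, value = 1

Work:
Column player minimizes Row's maximum payoff:
Column X: max payoff to Row = 4
Column Y: max payoff to Row = 1
Column Z: max payoff to Row = 4
Minimum is 1, achieved by column Y.
Minimax strategy: Y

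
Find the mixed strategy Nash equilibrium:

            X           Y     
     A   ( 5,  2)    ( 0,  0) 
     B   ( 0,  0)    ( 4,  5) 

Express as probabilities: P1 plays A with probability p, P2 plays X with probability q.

p = 0.7143, q = 0.4444

Work:
Find probabilities that make opponent indifferent:
P2 chooses q to make P1 indifferent between A and B
P1 chooses p to make P2 indifferent between X and Y
Mixed NE: P1 plays (A: 0.7143, B: 0.2857), P2 plays (X: 0.4444, Y: 0.5556)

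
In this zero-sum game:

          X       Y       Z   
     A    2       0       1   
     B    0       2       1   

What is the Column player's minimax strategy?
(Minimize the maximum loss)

Column should play Z, value = 1

Work:
Column player minimizes Row's maximum payoff:
Column X: max payoff to Row = 2
Column Y: max payoff to Row = 2
Column Z: max payoff to Row = 1
Minimum is 1, achieved by column Z.
Minimax strategy: Z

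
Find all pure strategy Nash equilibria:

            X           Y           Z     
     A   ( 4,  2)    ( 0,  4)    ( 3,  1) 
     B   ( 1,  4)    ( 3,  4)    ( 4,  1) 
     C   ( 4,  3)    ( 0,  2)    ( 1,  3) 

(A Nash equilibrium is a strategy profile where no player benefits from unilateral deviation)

Nash equilibrium: (B, Y), (C, X)

Work:
Best responses:
  P1 vs X: payoffs [4, 1, 4] → best response A/C (payoff 4)
  P1 vs Y: payoffs [0, 3, 0] → best response B (payoff 3)
  P1 vs Z: payoffs [3, 4, 1] → best response B (payoff 4)
  P2 vs A: payoffs [2, 4, 1] → best response Y (payoff 4)
  P2 vs B: payoffs [4, 4, 1] → best response X/Y (payoff 4)
  P2 vs C: payoffs [3, 2, 3] → best response X/Z (payoff 3)
Mutual best responses: (B,Y), (C,X) → Nash equilibria.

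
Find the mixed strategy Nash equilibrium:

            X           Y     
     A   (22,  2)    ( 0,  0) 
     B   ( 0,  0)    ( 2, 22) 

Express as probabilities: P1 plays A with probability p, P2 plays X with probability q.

p = 0.9167, q = 0.0833

Work:
Find probabilities that make opponent indifferent:
P2 chooses q to make P1 indifferent between A and B
P1 chooses p to make P2 indifferent between X and Y
Mixed NE: P1 plays (A: 0.9167, B: 0.0833), P2 plays (X: 0.0833, Y: 0.9167)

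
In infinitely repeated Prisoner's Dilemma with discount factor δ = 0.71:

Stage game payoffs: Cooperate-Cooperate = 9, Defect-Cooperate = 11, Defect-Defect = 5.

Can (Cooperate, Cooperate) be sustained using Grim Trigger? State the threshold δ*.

δ* = 0.3333; since δ = 0.71 ≥ 0.3333, cooperation can be sustained

Work:
For Grim Trigger:
Cooperate forever: 9/(1-δ)
Defect then punished: 11 + 5·δ/(1-δ)
Need: 9/(1-δ) ≥ 11 + 5·δ/(1-δ)
Solving: δ ≥ (T-R)/(T-P) = (11-9)/(11-5) = 0.3333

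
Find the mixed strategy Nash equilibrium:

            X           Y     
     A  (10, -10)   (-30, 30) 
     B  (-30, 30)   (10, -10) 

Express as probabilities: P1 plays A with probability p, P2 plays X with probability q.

p = 0.5, q = 0.5

Work:
Find probabilities that make opponent indifferent:
P2 chooses q to make P1 indifferent between A and B
P1 chooses p to make P2 indifferent between X and Y
Mixed NE: P1 plays (A: 0.5, B: 0.5), P2 plays (X: 0.5, Y: 0.5)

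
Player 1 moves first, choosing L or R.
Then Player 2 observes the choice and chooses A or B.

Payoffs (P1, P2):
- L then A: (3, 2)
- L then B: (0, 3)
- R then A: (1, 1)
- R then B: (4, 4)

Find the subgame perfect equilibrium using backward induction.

P1 plays R, P2 plays B after L and B after R; Payoff (4, 4)

Work:
Backward induction:
After L: P2 chooses B → P1 gets 0
After R: P2 chooses B → P1 gets 4
P1 chooses R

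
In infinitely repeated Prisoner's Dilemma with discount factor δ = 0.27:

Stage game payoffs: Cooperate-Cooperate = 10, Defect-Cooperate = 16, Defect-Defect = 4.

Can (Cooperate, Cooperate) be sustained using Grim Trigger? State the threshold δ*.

δ* = 0.5; since δ = 0.27 < 0.5, cooperation cannot be sustained

Work:
For Grim Trigger:
Cooperate forever: 10/(1-δ)
Defect then punished: 16 + 4·δ/(1-δ)
Need: 10/(1-δ) ≥ 16 + 4·δ/(1-δ)
Solving: δ ≥ (T-R)/(T-P) = (16-10)/(16-4) = 0.5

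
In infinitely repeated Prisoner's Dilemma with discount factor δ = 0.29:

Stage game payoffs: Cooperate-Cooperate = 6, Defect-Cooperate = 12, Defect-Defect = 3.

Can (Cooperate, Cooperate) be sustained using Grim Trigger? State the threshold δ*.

δ* = 0.6667; since δ = 0.29 < 0.6667, cooperation cannot be sustained

Work:
For Grim Trigger:
Cooperate forever: 6/(1-δ)
Defect then punished: 12 + 3·δ/(1-δ)
Need: 6/(1-δ) ≥ 12 + 3·δ/(1-δ)
Solving: δ ≥ (T-R)/(T-P) = (12-6)/(12-3) = 0.6667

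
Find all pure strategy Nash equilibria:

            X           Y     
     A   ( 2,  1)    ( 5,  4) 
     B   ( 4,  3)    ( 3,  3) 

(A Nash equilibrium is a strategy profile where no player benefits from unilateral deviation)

Nash equilibrium: (A, Y), (B, X)

Work:
Best responses:
  P1 vs X: payoffs [2, 4] → best response B (payoff 4)
  P1 vs Y: payoffs [5, 3] → best response A (payoff 5)
  P2 vs A: payoffs [1, 4] → best response Y (payoff 4)
  P2 vs B: payoffs [3, 3] → best response X/Y (payoff 3)
Mutual best responses: (A,Y), (B,X) → Nash equilibria.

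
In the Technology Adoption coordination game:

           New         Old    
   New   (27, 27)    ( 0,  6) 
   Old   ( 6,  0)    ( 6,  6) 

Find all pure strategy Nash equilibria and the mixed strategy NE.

Pure NE: (New, New) and (Old, Old); Mixed NE: p = 0.2222, q = 0.2222

Work:
Check pure NE:
(New, New): (27, 27) - no unilateral deviation beneficial
(Old, Old): (6, 6) - no unilateral deviation beneficial
Mixed NE: P1 plays New with p = 0.2222, P2 plays New with q = 0.2222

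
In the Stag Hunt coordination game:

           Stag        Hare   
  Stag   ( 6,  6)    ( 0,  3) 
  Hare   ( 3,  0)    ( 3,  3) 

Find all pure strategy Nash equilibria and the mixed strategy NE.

Pure NE: (Stag, Stag) and (Hare, Hare); Mixed NE: p = 0.5, q = 0.5

Work:
Check pure NE:
(Stag, Stag): (6, 6) - no unilateral deviation beneficial
(Hare, Hare): (3, 3) - no unilateral deviation beneficial
Mixed NE: P1 plays Stag with p = 0.5, P2 plays Stag with q = 0.5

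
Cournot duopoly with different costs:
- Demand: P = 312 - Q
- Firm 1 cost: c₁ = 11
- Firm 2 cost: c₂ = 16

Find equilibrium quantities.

q₁* = 102.0, q₂* = 97.0

Work:
Reaction: q₁ = (312 - 11 - q₂)/2
Reaction: q₂ = (312 - 16 - q₁)/2
Solve simultaneously:
q₁* = (312 - 2×11 + 16)/3 = 102.0
q₂* = (312 - 2×16 + 11)/3 = 97.0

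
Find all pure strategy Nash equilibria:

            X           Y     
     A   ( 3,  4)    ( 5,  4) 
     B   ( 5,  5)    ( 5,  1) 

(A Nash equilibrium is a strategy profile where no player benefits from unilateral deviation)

Nash equilibrium: (A, Y), (B, X)

Work:
Best responses:
  P1 vs X: payoffs [3, 5] → best response B (payoff 5)
  P1 vs Y: payoffs [5, 5] → best response A/B (payoff 5)
  P2 vs A: payoffs [4, 4] → best response X/Y (payoff 4)
  P2 vs B: payoffs [5, 1] → best response X (payoff 5)
Mutual best responses: (A,Y), (B,X) → Nash equilibria.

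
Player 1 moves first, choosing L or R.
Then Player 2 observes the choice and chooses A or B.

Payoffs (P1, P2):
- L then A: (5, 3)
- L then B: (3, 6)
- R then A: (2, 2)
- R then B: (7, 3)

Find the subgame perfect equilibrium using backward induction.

P1 plays R, P2 plays B after L and B after R; Payoff (7, 3)

Work:
Backward induction:
After L: P2 chooses B → P1 gets 3
After R: P2 chooses B → P1 gets 7
P1 chooses R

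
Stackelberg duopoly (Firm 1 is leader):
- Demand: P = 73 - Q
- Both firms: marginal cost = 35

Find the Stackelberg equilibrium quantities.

q₁* (leader) = 19.0, q₂* (follower) = 9.5

Work:
Follower's reaction: q₂ = (a - c - q₁)/2
Leader substitutes: π₁ = q₁·(a - q₁ - (a-c-q₁)/2 - c)
FOC: q₁* = (73 - 35)/2 = 19.00
Then: q₂* = (73 - 35 - 19.0)/2 = 9.50
Leader has first-mover advantage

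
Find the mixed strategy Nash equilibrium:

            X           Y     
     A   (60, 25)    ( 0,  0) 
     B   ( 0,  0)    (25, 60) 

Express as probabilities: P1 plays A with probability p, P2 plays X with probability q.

p = 0.7059, q = 0.2941

Work:
Find probabilities that make opponent indifferent:
P2 chooses q to make P1 indifferent between A and B
P1 chooses p to make P2 indifferent between X and Y
Mixed NE: P1 plays (A: 0.7059, B: 0.2941), P2 plays (X: 0.2941, Y: 0.7059)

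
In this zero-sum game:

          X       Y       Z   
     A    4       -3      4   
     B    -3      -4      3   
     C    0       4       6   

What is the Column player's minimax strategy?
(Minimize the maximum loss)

Column should play X or Y (all achieve the minimum), value = 4

Work:
Column player minimizes Row's maximum payoff:
Column X: max payoff to Row = 4
Column Y: max payoff to Row = 4
Column Z: max payoff to Row = 6
Minimum is 4, achieved by columns X, Y (tied).
Each of X or Y is a minimax strategy.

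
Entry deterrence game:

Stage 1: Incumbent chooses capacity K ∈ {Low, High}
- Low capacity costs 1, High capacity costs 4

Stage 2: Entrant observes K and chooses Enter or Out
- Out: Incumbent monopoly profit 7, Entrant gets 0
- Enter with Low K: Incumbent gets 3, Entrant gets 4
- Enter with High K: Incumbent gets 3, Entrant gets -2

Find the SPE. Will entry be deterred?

SPE: (High, Enter|Low, Out|High); Entry deterred. Incumbent net profit = 3

Work:
After Low K: Entrant enters (4 > 0)
After High K: Entrant stays out (-2 < 0)
Incumbent: Low → 3−1=2, High → 7−4=3
Incumbent chooses High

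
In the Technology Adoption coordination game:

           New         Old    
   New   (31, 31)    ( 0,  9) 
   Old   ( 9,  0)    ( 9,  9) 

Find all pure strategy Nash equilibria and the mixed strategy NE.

Pure NE: (New, New) and (Old, Old); Mixed NE: p = 0.2903, q = 0.2903

Work:
Check pure NE:
(New, New): (31, 31) - no unilateral deviation beneficial
(Old, Old): (9, 9) - no unilateral deviation beneficial
Mixed NE: P1 plays New with p = 0.2903, P2 plays New with q = 0.2903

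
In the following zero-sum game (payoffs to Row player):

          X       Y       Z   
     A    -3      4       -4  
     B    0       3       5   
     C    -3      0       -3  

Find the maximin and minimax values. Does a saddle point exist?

Maximin = 0, Minimax = 0, Saddle: True

Work:
Row minimums: [-4, 0, -3] → maximin = 0
Column maximums: [0, 4, 5] → minimax = 0
Saddle point exists! Game value = 0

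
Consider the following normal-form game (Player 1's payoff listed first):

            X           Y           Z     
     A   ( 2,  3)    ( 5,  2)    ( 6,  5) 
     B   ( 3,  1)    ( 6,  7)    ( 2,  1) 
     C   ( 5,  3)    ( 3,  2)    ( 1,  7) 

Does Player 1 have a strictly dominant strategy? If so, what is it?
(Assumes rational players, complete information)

No strictly dominant strategy exists for Player 1

Work:
A strategy strictly dominates another if it gives a strictly higher payoff against every opponent action. Compare each pair of P1's strategies column-by-column:
  A vs B: [2 vs 3, 5 vs 6, 6 vs 2] → A does not strictly dominate B (column X: 2 ≤ 3)
  A vs C: [2 vs 5, 5 vs 3, 6 vs 1] → A does not strictly dominate C (column X: 2 ≤ 5)
  B vs A: [3 vs 2, 6 vs 5, 2 vs 6] → B does not strictly dominate A (column Z: 2 ≤ 6)
  B vs C: [3 vs 5, 6 vs 3, 2 vs 1] → B does not strictly dominate C (column X: 3 ≤ 5)
  C vs A: [5 vs 2, 3 vs 5, 1 vs 6] → C does not strictly dominate A (column Y: 3 ≤ 5)
  C vs B: [5 vs 3, 3 vs 6, 1 vs 2] → C does not strictly dominate B (column Y: 3 ≤ 6)
No single strategy strictly dominates all others → no strictly dominant strategy.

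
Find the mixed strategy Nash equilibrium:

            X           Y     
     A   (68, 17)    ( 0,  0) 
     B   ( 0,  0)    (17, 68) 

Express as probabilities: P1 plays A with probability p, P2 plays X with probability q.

p = 0.8, q = 0.2

Work:
Find probabilities that make opponent indifferent:
P2 chooses q to make P1 indifferent between A and B
P1 chooses p to make P2 indifferent between X and Y
Mixed NE: P1 plays (A: 0.8, B: 0.2), P2 plays (X: 0.2, Y: 0.8)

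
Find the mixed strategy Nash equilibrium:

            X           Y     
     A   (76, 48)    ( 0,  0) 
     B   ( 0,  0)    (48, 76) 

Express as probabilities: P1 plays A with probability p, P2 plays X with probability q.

p = 0.6129, q = 0.3871

Work:
Find probabilities that make opponent indifferent:
P2 chooses q to make P1 indifferent between A and B
P1 chooses p to make P2 indifferent between X and Y
Mixed NE: P1 plays (A: 0.6129, B: 0.3871), P2 plays (X: 0.3871, Y: 0.6129)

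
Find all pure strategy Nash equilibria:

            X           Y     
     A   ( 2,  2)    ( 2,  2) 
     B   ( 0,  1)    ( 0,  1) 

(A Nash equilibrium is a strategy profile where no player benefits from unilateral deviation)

Nash equilibrium: (A, X), (A, Y)

Work:
Best responses:
  P1 vs X: payoffs [2, 0] → best response A (payoff 2)
  P1 vs Y: payoffs [2, 0] → best response A (payoff 2)
  P2 vs A: payoffs [2, 2] → best response X/Y (payoff 2)
  P2 vs B: payoffs [1, 1] → best response X/Y (payoff 1)
Mutual best responses: (A,X), (A,Y) → Nash equilibria.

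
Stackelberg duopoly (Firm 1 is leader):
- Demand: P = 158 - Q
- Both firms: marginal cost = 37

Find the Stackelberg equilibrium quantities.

q₁* (leader) = 60.5, q₂* (follower) = 30.25

Work:
Follower's reaction: q₂ = (a - c - q₁)/2
Leader substitutes: π₁ = q₁·(a - q₁ - (a-c-q₁)/2 - c)
FOC: q₁* = (158 - 37)/2 = 60.50
Then: q₂* = (158 - 37 - 60.5)/2 = 30.25
Leader has first-mover advantage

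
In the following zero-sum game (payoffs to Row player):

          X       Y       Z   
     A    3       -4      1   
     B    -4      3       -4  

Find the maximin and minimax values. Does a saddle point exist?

Maximin = -4, Minimax = 1, Saddle: False

Work:
Row minimums: [-4, -4] → maximin = -4
Column maximums: [3, 3, 1] → minimax = 1
No saddle point (maximin ≠ minimax). Mixed strategy needed.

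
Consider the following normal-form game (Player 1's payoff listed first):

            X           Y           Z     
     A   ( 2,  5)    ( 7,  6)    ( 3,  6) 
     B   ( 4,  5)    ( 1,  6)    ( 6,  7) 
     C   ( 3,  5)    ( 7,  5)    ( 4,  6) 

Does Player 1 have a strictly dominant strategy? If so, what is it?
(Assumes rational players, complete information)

No strictly dominant strategy exists for Player 1

Work:
A strategy strictly dominates another if it gives a strictly higher payoff against every opponent action. Compare each pair of P1's strategies column-by-column:
  A vs B: [2 vs 4, 7 vs 1, 3 vs 6] → A does not strictly dominate B (column X: 2 ≤ 4)
  A vs C: [2 vs 3, 7 vs 7, 3 vs 4] → A does not strictly dominate C (column X: 2 ≤ 3)
  B vs A: [4 vs 2, 1 vs 7, 6 vs 3] → B does not strictly dominate A (column Y: 1 ≤ 7)
  B vs C: [4 vs 3, 1 vs 7, 6 vs 4] → B does not strictly dominate C (column Y: 1 ≤ 7)
  C vs A: [3 vs 2, 7 vs 7, 4 vs 3] → C does not strictly dominate A (column Y: 7 ≤ 7)
  C vs B: [3 vs 4, 7 vs 1, 4 vs 6] → C does not strictly dominate B (column X: 3 ≤ 4)
No single strategy strictly dominates all others → no strictly dominant strategy.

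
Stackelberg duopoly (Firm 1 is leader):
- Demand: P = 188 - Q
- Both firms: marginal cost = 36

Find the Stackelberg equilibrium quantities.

q₁* (leader) = 76.0, q₂* (follower) = 38.0

Work:
Follower's reaction: q₂ = (a - c - q₁)/2
Leader substitutes: π₁ = q₁·(a - q₁ - (a-c-q₁)/2 - c)
FOC: q₁* = (188 - 36)/2 = 76.00
Then: q₂* = (188 - 36 - 76.0)/2 = 38.00
Leader has first-mover advantage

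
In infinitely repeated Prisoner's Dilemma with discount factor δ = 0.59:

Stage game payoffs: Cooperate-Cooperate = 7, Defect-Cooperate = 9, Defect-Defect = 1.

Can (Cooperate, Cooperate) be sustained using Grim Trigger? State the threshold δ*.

δ* = 0.25; since δ = 0.59 ≥ 0.25, cooperation can be sustained

Work:
For Grim Trigger:
Cooperate forever: 7/(1-δ)
Defect then punished: 9 + 1·δ/(1-δ)
Need: 7/(1-δ) ≥ 9 + 1·δ/(1-δ)
Solving: δ ≥ (T-R)/(T-P) = (9-7)/(9-1) = 0.25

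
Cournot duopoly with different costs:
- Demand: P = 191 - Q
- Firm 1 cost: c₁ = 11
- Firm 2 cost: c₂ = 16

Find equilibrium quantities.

q₁* = 61.67, q₂* = 56.67

Work:
Reaction: q₁ = (191 - 11 - q₂)/2
Reaction: q₂ = (191 - 16 - q₁)/2
Solve simultaneously:
q₁* = (191 - 2×11 + 16)/3 = 61.67
q₂* = (191 - 2×16 + 11)/3 = 56.67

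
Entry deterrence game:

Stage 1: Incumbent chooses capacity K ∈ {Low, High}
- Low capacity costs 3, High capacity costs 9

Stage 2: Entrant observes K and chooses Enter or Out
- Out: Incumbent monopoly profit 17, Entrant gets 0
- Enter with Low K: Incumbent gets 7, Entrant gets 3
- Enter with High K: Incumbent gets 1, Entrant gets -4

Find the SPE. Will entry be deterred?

SPE: (High, Enter|Low, Out|High); Entry deterred. Incumbent net profit = 8

Work:
After Low K: Entrant enters (3 > 0)
After High K: Entrant stays out (-4 < 0)
Incumbent: Low → 7−3=4, High → 17−9=8
Incumbent chooses High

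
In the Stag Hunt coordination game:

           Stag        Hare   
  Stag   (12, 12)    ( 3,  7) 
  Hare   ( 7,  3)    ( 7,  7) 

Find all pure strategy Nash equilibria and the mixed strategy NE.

Pure NE: (Stag, Stag) and (Hare, Hare); Mixed NE: p = 0.4444, q = 0.4444

Work:
Check pure NE:
(Stag, Stag): (12, 12) - no unilateral deviation beneficial
(Hare, Hare): (7, 7) - no unilateral deviation beneficial
Mixed NE: P1 plays Stag with p = 0.4444, P2 plays Stag with q = 0.4444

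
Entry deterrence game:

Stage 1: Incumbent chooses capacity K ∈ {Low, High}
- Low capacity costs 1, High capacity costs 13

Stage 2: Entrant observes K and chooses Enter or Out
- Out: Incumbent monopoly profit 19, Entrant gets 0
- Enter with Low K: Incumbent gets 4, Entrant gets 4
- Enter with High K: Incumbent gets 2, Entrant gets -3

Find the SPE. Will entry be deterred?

SPE: (High, Enter|Low, Out|High); Entry deterred. Incumbent net profit = 6

Work:
After Low K: Entrant enters (4 > 0)
After High K: Entrant stays out (-3 < 0)
Incumbent: Low → 4−1=3, High → 19−13=6
Incumbent chooses High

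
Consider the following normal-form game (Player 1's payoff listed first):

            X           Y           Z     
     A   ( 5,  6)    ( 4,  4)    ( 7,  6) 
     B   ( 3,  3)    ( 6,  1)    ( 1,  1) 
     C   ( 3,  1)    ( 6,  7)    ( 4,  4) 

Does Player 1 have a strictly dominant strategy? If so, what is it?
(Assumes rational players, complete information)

No strictly dominant strategy exists for Player 1

Work:
A strategy strictly dominates another if it gives a strictly higher payoff against every opponent action. Compare each pair of P1's strategies column-by-column:
  A vs B: [5 vs 3, 4 vs 6, 7 vs 1] → A does not strictly dominate B (column Y: 4 ≤ 6)
  A vs C: [5 vs 3, 4 vs 6, 7 vs 4] → A does not strictly dominate C (column Y: 4 ≤ 6)
  B vs A: [3 vs 5, 6 vs 4, 1 vs 7] → B does not strictly dominate A (column X: 3 ≤ 5)
  B vs C: [3 vs 3, 6 vs 6, 1 vs 4] → B does not strictly dominate C (column X: 3 ≤ 3)
  C vs A: [3 vs 5, 6 vs 4, 4 vs 7] → C does not strictly dominate A (column X: 3 ≤ 5)
  C vs B: [3 vs 3, 6 vs 6, 4 vs 1] → C does not strictly dominate B (column X: 3 ≤ 3)
No single strategy strictly dominates all others → no strictly dominant strategy.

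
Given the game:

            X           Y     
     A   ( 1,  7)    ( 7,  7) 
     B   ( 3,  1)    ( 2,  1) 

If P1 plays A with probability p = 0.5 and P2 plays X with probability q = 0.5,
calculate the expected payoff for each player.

E[P1] = 3.25, E[P2] = 4.0

Work:
E[P1] = p·q·π₁(A,X) + p·(1-q)·π₁(A,Y) + (1-p)·q·π₁(B,X) + (1-p)·(1-q)·π₁(B,Y)
= 0.5·0.5·1 + 0.5·0.5·7 + 0.5·0.5·3 + 0.5·0.5·2
= 3.25

E[P2] = 4.0 (similar calculation)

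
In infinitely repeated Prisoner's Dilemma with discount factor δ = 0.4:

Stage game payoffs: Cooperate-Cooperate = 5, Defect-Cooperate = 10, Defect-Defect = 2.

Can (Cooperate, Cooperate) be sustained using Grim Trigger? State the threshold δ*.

δ* = 0.625; since δ = 0.4 < 0.625, cooperation cannot be sustained

Work:
For Grim Trigger:
Cooperate forever: 5/(1-δ)
Defect then punished: 10 + 2·δ/(1-δ)
Need: 5/(1-δ) ≥ 10 + 2·δ/(1-δ)
Solving: δ ≥ (T-R)/(T-P) = (10-5)/(10-2) = 0.625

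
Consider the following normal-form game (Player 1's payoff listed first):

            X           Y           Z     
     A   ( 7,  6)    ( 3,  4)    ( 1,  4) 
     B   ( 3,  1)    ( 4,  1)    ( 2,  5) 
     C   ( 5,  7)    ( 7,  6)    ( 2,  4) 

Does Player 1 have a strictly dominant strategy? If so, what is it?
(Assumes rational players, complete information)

No strictly dominant strategy exists for Player 1

Work:
A strategy strictly dominates another if it gives a strictly higher payoff against every opponent action. Compare each pair of P1's strategies column-by-column:
  A vs B: [7 vs 3, 3 vs 4, 1 vs 2] → A does not strictly dominate B (column Y: 3 ≤ 4)
  A vs C: [7 vs 5, 3 vs 7, 1 vs 2] → A does not strictly dominate C (column Y: 3 ≤ 7)
  B vs A: [3 vs 7, 4 vs 3, 2 vs 1] → B does not strictly dominate A (column X: 3 ≤ 7)
  B vs C: [3 vs 5, 4 vs 7, 2 vs 2] → B does not strictly dominate C (column X: 3 ≤ 5)
  C vs A: [5 vs 7, 7 vs 3, 2 vs 1] → C does not strictly dominate A (column X: 5 ≤ 7)
  C vs B: [5 vs 3, 7 vs 4, 2 vs 2] → C does not strictly dominate B (column Z: 2 ≤ 2)
No single strategy strictly dominates all others → no strictly dominant strategy.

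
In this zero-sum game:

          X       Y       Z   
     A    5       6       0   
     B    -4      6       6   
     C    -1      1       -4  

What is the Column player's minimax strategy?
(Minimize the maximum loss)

Column should play X, value = 5

Work:
Column player minimizes Row's maximum payoff:
Column X: max payoff to Row = 5
Column Y: max payoff to Row = 6
Column Z: max payoff to Row = 6
Minimum is 5, achieved by column X.
Minimax strategy: X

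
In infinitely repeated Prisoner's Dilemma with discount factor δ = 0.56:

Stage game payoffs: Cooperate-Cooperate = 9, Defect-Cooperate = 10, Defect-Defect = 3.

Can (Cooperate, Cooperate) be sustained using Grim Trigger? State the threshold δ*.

δ* = 0.1429; since δ = 0.56 ≥ 0.1429, cooperation can be sustained

Work:
For Grim Trigger:
Cooperate forever: 9/(1-δ)
Defect then punished: 10 + 3·δ/(1-δ)
Need: 9/(1-δ) ≥ 10 + 3·δ/(1-δ)
Solving: δ ≥ (T-R)/(T-P) = (10-9)/(10-3) = 0.1429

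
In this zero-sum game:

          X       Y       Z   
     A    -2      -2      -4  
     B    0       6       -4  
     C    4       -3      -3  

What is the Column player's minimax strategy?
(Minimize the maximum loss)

Column should play Z, value = -3

Work:
Column player minimizes Row's maximum payoff:
Column X: max payoff to Row = 4
Column Y: max payoff to Row = 6
Column Z: max payoff to Row = -3
Minimum is -3, achieved by column Z.
Minimax strategy: Z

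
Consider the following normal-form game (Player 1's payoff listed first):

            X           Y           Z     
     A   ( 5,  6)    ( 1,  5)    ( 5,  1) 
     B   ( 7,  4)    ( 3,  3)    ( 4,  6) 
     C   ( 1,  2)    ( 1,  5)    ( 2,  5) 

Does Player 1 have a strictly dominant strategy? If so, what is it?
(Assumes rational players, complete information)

No strictly dominant strategy exists for Player 1

Work:
A strategy strictly dominates another if it gives a strictly higher payoff against every opponent action. Compare each pair of P1's strategies column-by-column:
  A vs B: [5 vs 7, 1 vs 3, 5 vs 4] → A does not strictly dominate B (column X: 5 ≤ 7)
  A vs C: [5 vs 1, 1 vs 1, 5 vs 2] → A does not strictly dominate C (column Y: 1 ≤ 1)
  B vs A: [7 vs 5, 3 vs 1, 4 vs 5] → B does not strictly dominate A (column Z: 4 ≤ 5)
  B vs C: [7 vs 1, 3 vs 1, 4 vs 2] → B strictly dominates C
  C vs A: [1 vs 5, 1 vs 1, 2 vs 5] → C does not strictly dominate A (column X: 1 ≤ 5)
  C vs B: [1 vs 7, 1 vs 3, 2 vs 4] → C does not strictly dominate B (column X: 1 ≤ 7)
No single strategy strictly dominates all others → no strictly dominant strategy.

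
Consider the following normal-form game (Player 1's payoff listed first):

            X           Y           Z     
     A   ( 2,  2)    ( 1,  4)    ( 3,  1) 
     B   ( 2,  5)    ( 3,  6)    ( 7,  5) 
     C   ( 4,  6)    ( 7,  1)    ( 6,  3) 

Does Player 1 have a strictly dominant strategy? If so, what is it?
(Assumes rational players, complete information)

No strictly dominant strategy exists for Player 1

Work:
A strategy strictly dominates another if it gives a strictly higher payoff against every opponent action. Compare each pair of P1's strategies column-by-column:
  A vs B: [2 vs 2, 1 vs 3, 3 vs 7] → A does not strictly dominate B (column X: 2 ≤ 2)
  A vs C: [2 vs 4, 1 vs 7, 3 vs 6] → A does not strictly dominate C (column X: 2 ≤ 4)
  B vs A: [2 vs 2, 3 vs 1, 7 vs 3] → B does not strictly dominate A (column X: 2 ≤ 2)
  B vs C: [2 vs 4, 3 vs 7, 7 vs 6] → B does not strictly dominate C (column X: 2 ≤ 4)
  C vs A: [4 vs 2, 7 vs 1, 6 vs 3] → C strictly dominates A
  C vs B: [4 vs 2, 7 vs 3, 6 vs 7] → C does not strictly dominate B (column Z: 6 ≤ 7)
No single strategy strictly dominates all others → no strictly dominant strategy.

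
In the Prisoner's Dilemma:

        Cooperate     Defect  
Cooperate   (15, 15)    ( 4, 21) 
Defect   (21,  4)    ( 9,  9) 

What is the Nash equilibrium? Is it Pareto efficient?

(Defect, Defect) is NE; not Pareto efficient

Work:
Defect dominates Cooperate for both players:
If P2 cooperates: Defect (21) > Cooperate (15)
If P2 defects: Defect (9) > Cooperate (4)
NE: (Defect, Defect) with payoff (9, 9)
But (Cooperate, Cooperate) = (15, 15) Pareto dominates (9, 9)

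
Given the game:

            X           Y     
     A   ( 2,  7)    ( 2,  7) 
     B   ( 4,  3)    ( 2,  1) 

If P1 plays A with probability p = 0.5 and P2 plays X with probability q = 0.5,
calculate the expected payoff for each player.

E[P1] = 2.5, E[P2] = 4.5

Work:
E[P1] = p·q·π₁(A,X) + p·(1-q)·π₁(A,Y) + (1-p)·q·π₁(B,X) + (1-p)·(1-q)·π₁(B,Y)
= 0.5·0.5·2 + 0.5·0.5·2 + 0.5·0.5·4 + 0.5·0.5·2
= 2.5

E[P2] = 4.5 (similar calculation)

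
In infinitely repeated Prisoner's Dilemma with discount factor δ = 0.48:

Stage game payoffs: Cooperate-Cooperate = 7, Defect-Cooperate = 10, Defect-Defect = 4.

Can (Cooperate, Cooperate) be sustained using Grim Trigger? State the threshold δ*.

δ* = 0.5; since δ = 0.48 < 0.5, cooperation cannot be sustained

Work:
For Grim Trigger:
Cooperate forever: 7/(1-δ)
Defect then punished: 10 + 4·δ/(1-δ)
Need: 7/(1-δ) ≥ 10 + 4·δ/(1-δ)
Solving: δ ≥ (T-R)/(T-P) = (10-7)/(10-4) = 0.5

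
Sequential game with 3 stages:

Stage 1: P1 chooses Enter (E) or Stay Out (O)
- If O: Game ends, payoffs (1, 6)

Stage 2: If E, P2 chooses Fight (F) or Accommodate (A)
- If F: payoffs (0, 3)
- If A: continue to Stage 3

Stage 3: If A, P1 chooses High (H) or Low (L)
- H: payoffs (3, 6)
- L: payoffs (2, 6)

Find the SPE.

SPE: (E, A, H); Outcome (3, 6)

Work:
Stage 3: P1 chooses H (3 vs 2)
Stage 2: P2: F->3, A->6 (anticipating H). Choose A
Stage 1: P1: O->1, E->3 (anticipating A, H). Choose E
SPE path: E -> A -> H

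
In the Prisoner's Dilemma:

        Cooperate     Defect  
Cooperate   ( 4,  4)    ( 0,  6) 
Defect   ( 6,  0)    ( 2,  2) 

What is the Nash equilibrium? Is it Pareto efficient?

(Defect, Defect) is NE; not Pareto efficient

Work:
Defect dominates Cooperate for both players:
If P2 cooperates: Defect (6) > Cooperate (4)
If P2 defects: Defect (2) > Cooperate (0)
NE: (Defect, Defect) with payoff (2, 2)
But (Cooperate, Cooperate) = (4, 4) Pareto dominates (2, 2)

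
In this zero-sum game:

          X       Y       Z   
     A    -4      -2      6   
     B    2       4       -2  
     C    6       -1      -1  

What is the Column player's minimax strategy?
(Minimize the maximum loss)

Column should play Y, value = 4

Work:
Column player minimizes Row's maximum payoff:
Column X: max payoff to Row = 6
Column Y: max payoff to Row = 4
Column Z: max payoff to Row = 6
Minimum is 4, achieved by column Y.
Minimax strategy: Y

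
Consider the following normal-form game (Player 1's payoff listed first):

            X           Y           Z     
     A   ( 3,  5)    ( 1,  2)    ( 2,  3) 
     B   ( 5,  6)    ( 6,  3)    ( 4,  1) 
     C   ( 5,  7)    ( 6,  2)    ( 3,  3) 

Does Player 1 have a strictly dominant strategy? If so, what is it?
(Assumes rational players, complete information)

No strictly dominant strategy exists for Player 1

Work:
A strategy strictly dominates another if it gives a strictly higher payoff against every opponent action. Compare each pair of P1's strategies column-by-column:
  A vs B: [3 vs 5, 1 vs 6, 2 vs 4] → A does not strictly dominate B (column X: 3 ≤ 5)
  A vs C: [3 vs 5, 1 vs 6, 2 vs 3] → A does not strictly dominate C (column X: 3 ≤ 5)
  B vs A: [5 vs 3, 6 vs 1, 4 vs 2] → B strictly dominates A
  B vs C: [5 vs 5, 6 vs 6, 4 vs 3] → B does not strictly dominate C (column X: 5 ≤ 5)
  C vs A: [5 vs 3, 6 vs 1, 3 vs 2] → C strictly dominates A
  C vs B: [5 vs 5, 6 vs 6, 3 vs 4] → C does not strictly dominate B (column X: 5 ≤ 5)
No single strategy strictly dominates all others → no strictly dominant strategy.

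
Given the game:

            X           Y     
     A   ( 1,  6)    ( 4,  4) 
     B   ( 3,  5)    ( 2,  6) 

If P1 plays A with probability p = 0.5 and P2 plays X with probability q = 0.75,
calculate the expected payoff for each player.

E[P1] = 2.25, E[P2] = 5.375

Work:
E[P1] = p·q·π₁(A,X) + p·(1-q)·π₁(A,Y) + (1-p)·q·π₁(B,X) + (1-p)·(1-q)·π₁(B,Y)
= 0.5·0.75·1 + 0.5·0.25·4 + 0.5·0.75·3 + 0.5·0.25·2
= 2.25

E[P2] = 5.375 (similar calculation)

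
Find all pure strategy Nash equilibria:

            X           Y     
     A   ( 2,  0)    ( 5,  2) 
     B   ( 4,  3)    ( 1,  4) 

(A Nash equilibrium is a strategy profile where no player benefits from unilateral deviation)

Nash equilibrium: (A, Y)

Work:
Best responses:
  P1 vs X: payoffs [2, 4] → best response B (payoff 4)
  P1 vs Y: payoffs [5, 1] → best response A (payoff 5)
  P2 vs A: payoffs [0, 2] → best response Y (payoff 2)
  P2 vs B: payoffs [3, 4] → best response Y (payoff 4)
Mutual best responses: (A,Y) → Nash equilibria.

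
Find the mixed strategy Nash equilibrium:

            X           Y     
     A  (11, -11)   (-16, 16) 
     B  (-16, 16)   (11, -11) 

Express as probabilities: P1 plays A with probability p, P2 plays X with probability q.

p = 0.5, q = 0.5

Work:
Find probabilities that make opponent indifferent:
P2 chooses q to make P1 indifferent between A and B
P1 chooses p to make P2 indifferent between X and Y
Mixed NE: P1 plays (A: 0.5, B: 0.5), P2 plays (X: 0.5, Y: 0.5)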